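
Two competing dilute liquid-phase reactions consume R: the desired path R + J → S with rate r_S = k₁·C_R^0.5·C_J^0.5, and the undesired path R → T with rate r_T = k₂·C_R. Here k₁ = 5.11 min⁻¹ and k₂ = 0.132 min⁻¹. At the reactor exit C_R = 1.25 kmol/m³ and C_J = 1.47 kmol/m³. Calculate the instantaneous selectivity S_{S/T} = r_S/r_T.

S_{S/T} = r_S/r_T = (k₁·C_R^0.5·C_J^0.5)/(k₂·C_R) = (k₁/k₂)·C_R^-0.5·C_J^0.5.
= (5.11×1.250^0.5×1.470^0.5) / (0.132×1.250) = 6.927/0.1650 = 42.0.
The undesired path is higher order in R, so low C_R (CSTR or dilute feed) favours S.

42.0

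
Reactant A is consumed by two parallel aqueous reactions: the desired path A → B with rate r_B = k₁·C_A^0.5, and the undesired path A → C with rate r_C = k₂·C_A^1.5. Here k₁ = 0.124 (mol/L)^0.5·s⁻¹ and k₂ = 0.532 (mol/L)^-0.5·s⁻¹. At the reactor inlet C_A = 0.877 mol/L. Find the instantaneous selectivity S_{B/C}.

0.266

S_{B/C} = r_B/r_C = (k₁·C_A^0.5)/(k₂·C_A^1.5) = (k₁/k₂)·C_A⁻¹.
= (0.124×0.8770^0.5) / (0.532×0.8770^1.5) = 0.1161/0.4369 = 0.266.
The undesired path is higher order in A, so low C_A (CSTR or dilute feed) favours B.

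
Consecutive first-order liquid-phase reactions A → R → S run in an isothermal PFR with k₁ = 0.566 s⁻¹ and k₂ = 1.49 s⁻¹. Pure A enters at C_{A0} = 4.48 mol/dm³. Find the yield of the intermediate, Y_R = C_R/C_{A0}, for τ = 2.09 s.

For first-order series with pure A initially, C_R(τ) = k₁C_{A0}/(k₂−k₁)·(e^(−k₁τ) − e^(−k₂τ)).
e^(−k₁τ) = e^(−0.566×2.09) = e^(−1.183) = 0.3064; e^(−k₂τ) = e^(−3.114) = 0.04442.
C_R = 0.566×4.48/(1.49−0.566) × (0.3064−0.04442) = 2.744×0.2620 = 0.7189 mol/dm³.
Y_R = C_R/C_{A0} = 0.7189/4.48 = 0.160.

0.160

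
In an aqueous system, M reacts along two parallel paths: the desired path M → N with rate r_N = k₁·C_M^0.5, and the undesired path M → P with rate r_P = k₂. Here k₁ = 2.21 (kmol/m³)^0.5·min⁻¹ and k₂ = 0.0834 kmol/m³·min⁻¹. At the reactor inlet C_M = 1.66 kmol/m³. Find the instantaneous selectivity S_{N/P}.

S_{N/P} = r_N/r_P = (k₁·C_M^0.5)/(k₂) = (k₁/k₂)·C_M^0.5.
= (2.21×1.660^0.5) / (0.0834) = 2.847/0.08340 = 34.1.

34.1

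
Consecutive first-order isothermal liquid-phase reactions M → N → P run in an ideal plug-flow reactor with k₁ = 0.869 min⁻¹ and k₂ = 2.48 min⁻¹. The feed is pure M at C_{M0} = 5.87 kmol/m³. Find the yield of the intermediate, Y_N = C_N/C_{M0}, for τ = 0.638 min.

Solving the coupled first-order balances gives C_N(τ) = [k₁/(k₂−k₁)]·C_{M0}·(e^(−k₁τ) − e^(−k₂τ)).
e^(−k₁τ) = e^(−0.869×0.638) = e^(−0.5544) = 0.5744; e^(−k₂τ) = e^(−1.582) = 0.2055.
C_N = 0.869×5.87/(2.48−0.869) × (0.5744−0.2055) = 3.166×0.3689 = 1.168 kmol/m³.
Y_N = C_N/C_{M0} = 1.168/5.87 = 0.199.

0.199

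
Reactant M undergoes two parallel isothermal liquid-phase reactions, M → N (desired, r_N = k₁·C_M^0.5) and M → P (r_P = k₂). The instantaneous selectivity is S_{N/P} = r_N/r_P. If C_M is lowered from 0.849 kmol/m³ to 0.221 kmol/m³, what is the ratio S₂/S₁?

S_{N/P} = (k₁/k₂)·C_M^0.5, so S₂/S₁ = (C_{M,2}/C_{M,1})^0.5.
= (0.221/0.849)^0.5 = (0.2603)^0.5 = 0.510.

0.510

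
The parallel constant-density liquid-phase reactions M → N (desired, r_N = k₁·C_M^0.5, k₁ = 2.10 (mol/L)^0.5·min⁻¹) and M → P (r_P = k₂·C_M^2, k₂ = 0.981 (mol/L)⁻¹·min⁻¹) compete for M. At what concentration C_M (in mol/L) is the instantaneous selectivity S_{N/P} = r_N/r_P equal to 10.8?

S_{N/P} = (k₁/k₂)·C_M^-1.5 ⇒ C_M = (S·k₂/k₁)^(1/(-1.5)).
= (10.8×0.981/2.10)^(-0.6667) = (5.045)^(-0.6667) = 0.340 mol/L.

0.340 mol/L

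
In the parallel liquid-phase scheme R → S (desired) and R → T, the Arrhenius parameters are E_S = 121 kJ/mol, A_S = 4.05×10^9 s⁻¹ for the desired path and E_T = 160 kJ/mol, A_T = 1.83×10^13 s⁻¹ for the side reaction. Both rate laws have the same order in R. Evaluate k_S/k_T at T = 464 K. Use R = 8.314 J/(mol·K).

With equal orders, S_{S/T} = k_S/k_T = (A_S/A_T)·exp[(E_T−E_S)/(RT)].
(E_T−E_S)/(RT) = (160−121)×10³/(8.314×464) = 39000/3858 = 10.11.
k_S/k_T = (4.05×10^9/1.83×10^13)·exp(10.11) = 2.213×10^-4 × 24579 = 5.44.

5.44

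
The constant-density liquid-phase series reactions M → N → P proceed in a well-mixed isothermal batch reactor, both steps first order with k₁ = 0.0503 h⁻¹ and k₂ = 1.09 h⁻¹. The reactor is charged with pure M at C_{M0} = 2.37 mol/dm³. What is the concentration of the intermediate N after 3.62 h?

0.0934 mol/dm³

The intermediate concentration in a first-order A→B→C sequence is C_N = k₁C_{M0}(e^(−k₁t) − e^(−k₂t))/(k₂−k₁).
e^(−k₁t) = e^(−0.0503×3.62) = e^(−0.1821) = 0.8335; e^(−k₂t) = e^(−3.946) = 0.01934.
C_N = 0.0503×2.37/(1.09−0.0503) × (0.8335−0.01934) = 0.1147×0.8142 = 0.09335 mol/dm³.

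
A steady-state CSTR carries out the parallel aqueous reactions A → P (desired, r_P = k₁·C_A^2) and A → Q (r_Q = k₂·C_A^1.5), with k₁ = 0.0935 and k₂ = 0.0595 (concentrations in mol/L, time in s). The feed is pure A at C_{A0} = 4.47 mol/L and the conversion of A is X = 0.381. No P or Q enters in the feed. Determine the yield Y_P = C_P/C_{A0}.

Exit C_A = C_{A0}(1−X) = 4.47×0.619 = 2.767 mol/L.
In a CSTR the entire volume is at exit conditions, so r_P = 0.0935×2.767^2 = 0.7158 and r_Q = 0.0595×2.767^1.5 = 0.2739.
Fraction of consumed A going to P: r_P/(r_P+r_Q) = 0.7233.
C_P = 0.7233·C_{A0}·X = 0.7233×4.47×0.381 = 1.23 mol/L; Y_P = C_P/C_{A0} = 0.276.

0.276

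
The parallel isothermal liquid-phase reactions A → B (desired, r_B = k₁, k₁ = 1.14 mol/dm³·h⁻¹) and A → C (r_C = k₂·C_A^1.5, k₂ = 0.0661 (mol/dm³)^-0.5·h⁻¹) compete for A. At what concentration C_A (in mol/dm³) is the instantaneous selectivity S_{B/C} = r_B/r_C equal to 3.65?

S_{B/C} = (k₁/k₂)·C_A^-1.5 ⇒ C_A = (S·k₂/k₁)^(1/(-1.5)).
= (3.65×0.0661/1.14)^(-0.6667) = (0.2116)^(-0.6667) = 2.82 mol/dm³.

2.82 mol/dm³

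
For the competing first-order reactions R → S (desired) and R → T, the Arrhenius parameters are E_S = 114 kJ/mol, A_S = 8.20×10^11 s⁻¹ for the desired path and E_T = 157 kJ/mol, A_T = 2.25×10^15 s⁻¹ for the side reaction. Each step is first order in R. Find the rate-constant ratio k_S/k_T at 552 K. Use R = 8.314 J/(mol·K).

4.27

With equal orders, S_{S/T} = k_S/k_T = (A_S/A_T)·exp[(E_T−E_S)/(RT)].
(E_T−E_S)/(RT) = (157−114)×10³/(8.314×552) = 43000/4589 = 9.370.
k_S/k_T = (8.20×10^11/2.25×10^15)·exp(9.370) = 3.644×10^-4 × 11726 = 4.27.
Since E_S < E_T, lowering the temperature improves selectivity toward S.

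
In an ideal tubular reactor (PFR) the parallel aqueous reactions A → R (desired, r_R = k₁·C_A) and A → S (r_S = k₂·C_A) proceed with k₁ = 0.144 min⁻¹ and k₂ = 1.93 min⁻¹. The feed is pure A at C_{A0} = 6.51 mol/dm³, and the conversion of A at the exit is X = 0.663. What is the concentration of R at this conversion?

C_A = C_{A0}(1−X) = 2.194 mol/dm³.
Both paths are first order in A, so the instantaneous fraction to R is constant: dC_R/d(−C_A) = k₁/(k₁+k₂) = 0.06943.
C_R = 0.06943·(C_{A0}−C_A) = 0.06943×4.316 = 0.300 mol/dm³.

0.300 mol/dm³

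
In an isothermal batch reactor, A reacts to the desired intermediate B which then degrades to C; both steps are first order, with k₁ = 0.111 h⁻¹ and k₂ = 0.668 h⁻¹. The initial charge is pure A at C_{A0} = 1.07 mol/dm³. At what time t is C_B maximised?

For first-order series the maximum of C_B occurs at t_opt = ln(k₂/k₁)/(k₂−k₁).
= ln(0.668/0.111)/(0.668−0.111) = ln(6.018)/0.5570 = 1.795/0.5570 = 3.22 h.

3.22 h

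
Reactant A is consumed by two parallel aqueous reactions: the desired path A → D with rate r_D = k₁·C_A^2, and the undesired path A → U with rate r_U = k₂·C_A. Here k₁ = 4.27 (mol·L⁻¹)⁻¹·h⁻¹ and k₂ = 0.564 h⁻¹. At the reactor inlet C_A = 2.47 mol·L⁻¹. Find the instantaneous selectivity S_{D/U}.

S_{D/U} = r_D/r_U = (k₁·C_A^2)/(k₂·C_A) = (k₁/k₂)·C_A.
= (4.27×2.470^2) / (0.564×2.470) = 26.05/1.393 = 18.7.
Since the desired path is higher order in A, keeping C_A high (PFR or concentrated feed) favours D.

18.7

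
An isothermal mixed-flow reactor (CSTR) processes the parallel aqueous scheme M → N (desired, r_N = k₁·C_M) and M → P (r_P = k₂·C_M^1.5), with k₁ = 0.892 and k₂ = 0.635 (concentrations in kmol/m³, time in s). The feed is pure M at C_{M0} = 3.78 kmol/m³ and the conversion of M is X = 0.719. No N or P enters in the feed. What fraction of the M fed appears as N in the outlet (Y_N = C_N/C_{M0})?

0.415

Exit C_M = C_{M0}(1−X) = 3.78×0.281 = 1.062 kmol/m³.
A CSTR operates uniformly at the exit composition, giving r_N = 0.9475 and r_P = 0.6951 (each k·C_M^n at C_M = 1.062).
Fraction of consumed M going to N: r_N/(r_N+r_P) = 0.5768.
C_N = 0.5768·C_{M0}·X = 0.5768×3.78×0.719 = 1.57 kmol/m³; Y_N = C_N/C_{M0} = 0.415.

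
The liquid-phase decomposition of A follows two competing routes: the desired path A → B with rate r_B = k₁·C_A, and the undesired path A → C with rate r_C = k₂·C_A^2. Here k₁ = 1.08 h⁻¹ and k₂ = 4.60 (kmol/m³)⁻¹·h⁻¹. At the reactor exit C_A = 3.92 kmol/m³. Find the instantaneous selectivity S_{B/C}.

0.0599

S_{B/C} = r_B/r_C = (k₁·C_A)/(k₂·C_A^2) = (k₁/k₂)·C_A⁻¹.
= (1.08×3.920) / (4.60×3.920^2) = 4.234/70.69 = 0.0599.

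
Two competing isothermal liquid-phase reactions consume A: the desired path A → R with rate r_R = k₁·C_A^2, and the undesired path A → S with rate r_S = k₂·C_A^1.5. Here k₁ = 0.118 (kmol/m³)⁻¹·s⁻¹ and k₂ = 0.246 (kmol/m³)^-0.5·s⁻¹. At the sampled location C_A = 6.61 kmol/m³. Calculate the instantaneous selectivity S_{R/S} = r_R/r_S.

1.23

S_{R/S} = r_R/r_S = (k₁·C_A^2)/(k₂·C_A^1.5) = (k₁/k₂)·C_A^0.5.
= (0.118×6.610^2) / (0.246×6.610^1.5) = 5.156/4.181 = 1.23.
Since the desired path is higher order in A, keeping C_A high (PFR or concentrated feed) favours R.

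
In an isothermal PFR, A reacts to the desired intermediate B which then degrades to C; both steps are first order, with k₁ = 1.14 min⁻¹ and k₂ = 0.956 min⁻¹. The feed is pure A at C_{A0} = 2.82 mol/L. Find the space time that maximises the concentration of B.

Setting dC_B/dτ = 0 gives τ_opt = ln(k₂/k₁)/(k₂−k₁).
= ln(0.956/1.14)/(0.956−1.14) = ln(0.8386)/-0.1840 = -0.1760/-0.1840 = 0.957 min.

0.957 min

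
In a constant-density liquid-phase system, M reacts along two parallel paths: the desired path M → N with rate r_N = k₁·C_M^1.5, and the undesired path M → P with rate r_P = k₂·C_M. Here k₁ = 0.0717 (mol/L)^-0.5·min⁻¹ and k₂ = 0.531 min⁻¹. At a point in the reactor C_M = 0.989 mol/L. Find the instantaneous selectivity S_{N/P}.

S_{N/P} = r_N/r_P = (k₁·C_M^1.5)/(k₂·C_M) = (k₁/k₂)·C_M^0.5.
= (0.0717×0.9890^1.5) / (0.531×0.9890) = 0.07052/0.5252 = 0.134.

0.134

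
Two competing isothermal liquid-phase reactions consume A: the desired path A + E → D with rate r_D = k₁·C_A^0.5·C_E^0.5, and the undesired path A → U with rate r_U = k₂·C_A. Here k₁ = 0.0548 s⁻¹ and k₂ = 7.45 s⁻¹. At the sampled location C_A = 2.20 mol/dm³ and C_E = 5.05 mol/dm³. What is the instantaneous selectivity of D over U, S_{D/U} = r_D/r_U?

S_{D/U} = r_D/r_U = (k₁·C_A^0.5·C_E^0.5)/(k₂·C_A) = (k₁/k₂)·C_A^-0.5·C_E^0.5.
= (0.0548×2.200^0.5×5.050^0.5) / (7.45×2.200) = 0.1827/16.39 = 0.0111.
The undesired path is higher order in A, so low C_A (CSTR or dilute feed) favours D.

0.0111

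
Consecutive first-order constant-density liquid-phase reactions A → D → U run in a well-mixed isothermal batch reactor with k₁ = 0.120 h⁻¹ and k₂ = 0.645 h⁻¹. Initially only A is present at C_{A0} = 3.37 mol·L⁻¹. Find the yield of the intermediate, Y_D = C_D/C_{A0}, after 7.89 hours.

For first-order series with pure A initially, C_D(t) = k₁C_{A0}/(k₂−k₁)·(e^(−k₁t) − e^(−k₂t)).
e^(−k₁t) = e^(−0.120×7.89) = e^(−0.9468) = 0.3880; e^(−k₂t) = e^(−5.089) = 0.006164.
C_D = 0.120×3.37/(0.645−0.120) × (0.3880−0.006164) = 0.7703×0.3818 = 0.2941 mol·L⁻¹.
Y_D = C_D/C_{A0} = 0.2941/3.37 = 0.0873.

0.0873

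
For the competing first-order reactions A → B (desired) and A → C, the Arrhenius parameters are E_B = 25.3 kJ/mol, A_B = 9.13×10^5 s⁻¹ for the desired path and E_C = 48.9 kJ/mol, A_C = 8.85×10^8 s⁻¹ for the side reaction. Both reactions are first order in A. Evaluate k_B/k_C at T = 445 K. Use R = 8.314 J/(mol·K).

With equal orders, S_{B/C} = k_B/k_C = (A_B/A_C)·exp[(E_C−E_B)/(RT)].
(E_C−E_B)/(RT) = (48.9−25.3)×10³/(8.314×445) = 23600/3700 = 6.379.
k_B/k_C = (9.13×10^5/8.85×10^8)·exp(6.379) = 0.001032 × 589.2 = 0.608.
Since E_B < E_C, lowering the temperature improves selectivity toward B.

0.608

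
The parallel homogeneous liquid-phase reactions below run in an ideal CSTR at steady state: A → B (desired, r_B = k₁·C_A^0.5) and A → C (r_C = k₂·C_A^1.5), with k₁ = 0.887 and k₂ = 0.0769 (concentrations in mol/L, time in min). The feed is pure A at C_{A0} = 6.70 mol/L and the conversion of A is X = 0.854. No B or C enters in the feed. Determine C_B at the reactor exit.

Exit C_A = C_{A0}(1−X) = 6.70×0.146 = 0.9782 mol/L.
A CSTR operates uniformly at the exit composition, giving r_B = 0.8773 and r_C = 0.07440 (each k·C_A^n at C_A = 0.9782).
Fraction of consumed A going to B: r_B/(r_B+r_C) = 0.9218.
C_B = 0.9218·C_{A0}·X = 0.9218×6.70×0.854 = 5.27 mol/L.

5.27 mol/L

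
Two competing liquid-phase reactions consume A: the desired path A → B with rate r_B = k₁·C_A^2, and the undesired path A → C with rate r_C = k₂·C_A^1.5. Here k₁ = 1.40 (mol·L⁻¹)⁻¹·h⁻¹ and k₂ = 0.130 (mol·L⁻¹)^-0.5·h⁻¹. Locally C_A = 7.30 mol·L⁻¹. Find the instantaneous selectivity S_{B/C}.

29.1

S_{B/C} = r_B/r_C = (k₁·C_A^2)/(k₂·C_A^1.5) = (k₁/k₂)·C_A^0.5.
= (1.40×7.300^2) / (0.130×7.300^1.5) = 74.61/2.564 = 29.1.
Since the desired path is higher order in A, keeping C_A high (PFR or concentrated feed) favours B.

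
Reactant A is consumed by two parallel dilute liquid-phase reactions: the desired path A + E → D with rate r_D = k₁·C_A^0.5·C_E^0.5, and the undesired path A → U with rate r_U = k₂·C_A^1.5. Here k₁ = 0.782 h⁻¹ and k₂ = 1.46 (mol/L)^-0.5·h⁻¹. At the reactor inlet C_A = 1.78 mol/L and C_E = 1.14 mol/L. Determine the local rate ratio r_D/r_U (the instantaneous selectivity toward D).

S_{D/U} = r_D/r_U = (k₁·C_A^0.5·C_E^0.5)/(k₂·C_A^1.5) = (k₁/k₂)·C_A⁻¹·C_E^0.5.
= (0.782×1.780^0.5×1.140^0.5) / (1.46×1.780^1.5) = 1.114/3.467 = 0.321.
The undesired path is higher order in A, so low C_A (CSTR or dilute feed) favours D.

0.321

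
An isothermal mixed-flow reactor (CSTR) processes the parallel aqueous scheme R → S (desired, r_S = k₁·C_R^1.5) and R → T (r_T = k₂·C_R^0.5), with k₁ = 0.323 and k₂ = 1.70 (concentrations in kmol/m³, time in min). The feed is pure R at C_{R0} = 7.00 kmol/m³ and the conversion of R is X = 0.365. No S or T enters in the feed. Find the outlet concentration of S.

1.17 kmol/m³

Exit C_R = C_{R0}(1−X) = 7.00×0.635 = 4.445 kmol/m³.
A CSTR operates uniformly at the exit composition, giving r_S = 3.027 and r_T = 3.584 (each k·C_R^n at C_R = 4.445).
Fraction of consumed R going to S: r_S/(r_S+r_T) = 0.4579.
C_S = 0.4579·C_{R0}·X = 0.4579×7.00×0.365 = 1.17 kmol/m³.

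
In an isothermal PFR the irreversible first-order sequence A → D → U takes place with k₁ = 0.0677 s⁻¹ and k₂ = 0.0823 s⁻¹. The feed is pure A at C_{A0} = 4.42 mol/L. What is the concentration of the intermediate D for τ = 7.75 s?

The intermediate concentration in a first-order A→B→C sequence is C_D = k₁C_{A0}(e^(−k₁τ) − e^(−k₂τ))/(k₂−k₁).
e^(−k₁τ) = e^(−0.0677×7.75) = e^(−0.5247) = 0.5917; e^(−k₂τ) = e^(−0.6378) = 0.5284.
C_D = 0.0677×4.42/(0.0823−0.0677) × (0.5917−0.5284) = 20.50×0.06331 = 1.298 mol/L.

1.30 mol/L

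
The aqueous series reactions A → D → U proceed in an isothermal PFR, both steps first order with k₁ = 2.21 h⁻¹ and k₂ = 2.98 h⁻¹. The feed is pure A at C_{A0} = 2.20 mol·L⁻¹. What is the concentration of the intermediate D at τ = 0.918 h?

0.421 mol·L⁻¹

The intermediate concentration in a first-order A→B→C sequence is C_D = k₁C_{A0}(e^(−k₁τ) − e^(−k₂τ))/(k₂−k₁).
e^(−k₁τ) = e^(−2.21×0.918) = e^(−2.029) = 0.1315; e^(−k₂τ) = e^(−2.736) = 0.06485.
C_D = 2.21×2.20/(2.98−2.21) × (0.1315−0.06485) = 6.314×0.06664 = 0.4208 mol·L⁻¹.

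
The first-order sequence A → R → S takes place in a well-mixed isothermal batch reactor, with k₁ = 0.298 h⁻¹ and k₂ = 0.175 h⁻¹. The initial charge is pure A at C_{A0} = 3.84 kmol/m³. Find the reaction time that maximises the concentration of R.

4.33 h

For first-order series the maximum of C_R occurs at t_opt = ln(k₂/k₁)/(k₂−k₁).
= ln(0.175/0.298)/(0.175−0.298) = ln(0.5872)/-0.1230 = -0.5323/-0.1230 = 4.33 h.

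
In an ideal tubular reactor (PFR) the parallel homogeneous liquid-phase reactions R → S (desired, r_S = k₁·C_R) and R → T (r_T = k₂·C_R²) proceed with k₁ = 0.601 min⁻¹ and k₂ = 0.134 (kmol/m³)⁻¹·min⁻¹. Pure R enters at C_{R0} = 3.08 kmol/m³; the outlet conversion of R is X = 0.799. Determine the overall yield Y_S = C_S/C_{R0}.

C_R = C_{R0}(1−X) = 0.6191 kmol/m³.
Along a PFR/batch, dC_S/dC_R = −r_S/(r_S+r_T) = −k₁/(k₁+k₂·C_R).
Integrating from C_{R0} to C_R: C_S = (0.601/0.134)·ln[(0.601+0.134·3.08)/(0.601+0.134·0.619)] = 4.485·ln(1.014/0.6840) = 1.765 kmol/m³.
Y_S = C_S/C_{R0} = 1.765/3.08 = 0.573.

0.573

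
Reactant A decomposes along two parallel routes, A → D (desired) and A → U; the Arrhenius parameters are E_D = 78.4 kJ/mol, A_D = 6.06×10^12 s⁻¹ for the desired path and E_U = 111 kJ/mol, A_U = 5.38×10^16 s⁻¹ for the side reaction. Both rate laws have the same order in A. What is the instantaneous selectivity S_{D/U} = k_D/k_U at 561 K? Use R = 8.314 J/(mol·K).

0.122

Since both paths have the same order in A, the concentration cancels and S_{D/U} = k_D/k_U = (A_D/A_U)·exp[(E_U−E_D)/(RT)].
(E_U−E_D)/(RT) = (111−78.4)×10³/(8.314×561) = 32600/4664 = 6.989.
k_D/k_U = (6.06×10^12/5.38×10^16)·exp(6.989) = 1.126×10^-4 × 1085 = 0.122.
Since E_D < E_U, lowering the temperature improves selectivity toward D.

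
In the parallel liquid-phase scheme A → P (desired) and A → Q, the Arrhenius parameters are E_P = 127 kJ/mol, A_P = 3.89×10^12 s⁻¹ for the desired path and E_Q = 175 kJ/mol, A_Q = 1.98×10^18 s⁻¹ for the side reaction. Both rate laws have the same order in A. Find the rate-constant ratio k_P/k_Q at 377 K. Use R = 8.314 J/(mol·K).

Since both paths have the same order in A, the concentration cancels and S_{P/Q} = k_P/k_Q = (A_P/A_Q)·exp[(E_Q−E_P)/(RT)].
(E_Q−E_P)/(RT) = (175−127)×10³/(8.314×377) = 48000/3134 = 15.31.
k_P/k_Q = (3.89×10^12/1.98×10^18)·exp(15.31) = 1.965×10^-6 × 4.475×10^6 = 8.79.

8.79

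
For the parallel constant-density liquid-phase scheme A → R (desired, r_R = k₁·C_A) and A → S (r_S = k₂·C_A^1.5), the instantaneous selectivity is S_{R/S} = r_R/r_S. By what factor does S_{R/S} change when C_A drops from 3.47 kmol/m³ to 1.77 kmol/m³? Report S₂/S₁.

1.40

S_{R/S} = (k₁/k₂)·C_A^-0.5, so S₂/S₁ = (C_{A,2}/C_{A,1})^-0.5.
= (1.77/3.47)^(-0.5) = (0.5101)^(-0.5) = 1.40.
Selectivity toward R rises as C_A falls — low-concentration operation is favoured.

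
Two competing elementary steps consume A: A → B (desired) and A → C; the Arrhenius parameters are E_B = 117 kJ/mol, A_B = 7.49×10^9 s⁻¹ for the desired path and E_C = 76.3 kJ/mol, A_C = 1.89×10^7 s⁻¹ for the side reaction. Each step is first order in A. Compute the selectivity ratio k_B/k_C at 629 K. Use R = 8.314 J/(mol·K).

0.165

Since both paths have the same order in A, the concentration cancels and S_{B/C} = k_B/k_C = (A_B/A_C)·exp[(E_C−E_B)/(RT)].
(E_C−E_B)/(RT) = (76.3−117)×10³/(8.314×629) = -40700/5230 = -7.783.
k_B/k_C = (7.49×10^9/1.89×10^7)·exp(-7.783) = 396.3 × 4.169×10^-4 = 0.165.
Since E_B > E_C, raising the temperature improves selectivity toward B.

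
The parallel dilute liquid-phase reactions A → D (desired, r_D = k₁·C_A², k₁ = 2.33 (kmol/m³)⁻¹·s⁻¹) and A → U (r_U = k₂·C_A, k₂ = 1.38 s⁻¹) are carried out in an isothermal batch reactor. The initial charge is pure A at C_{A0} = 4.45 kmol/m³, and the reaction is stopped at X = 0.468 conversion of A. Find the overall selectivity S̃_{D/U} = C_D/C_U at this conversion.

C_A = C_{A0}(1−X) = 2.367 kmol/m³.
Along a PFR/batch, dC_U/dC_A = −r_U/(r_D+r_U) = −k₂/(k₂+k₁·C_A).
Integrating from C_{A0} to C_A: C_U = (1.38/2.33)·ln[(1.38+2.33·4.45)/(1.38+2.33·2.37)] = 0.5923·ln(11.75/6.896) = 0.3156 kmol/m³.
Then C_D = (C_{A0}−C_A) − C_U = 2.083 − 0.3156 = 1.767 kmol/m³.
S̃_{D/U} = C_D/C_U = 1.767/0.3156 = 5.60.

5.60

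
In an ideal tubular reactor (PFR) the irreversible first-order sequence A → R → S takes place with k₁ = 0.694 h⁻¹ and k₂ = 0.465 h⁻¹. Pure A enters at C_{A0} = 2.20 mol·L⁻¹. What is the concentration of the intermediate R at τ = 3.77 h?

0.668 mol·L⁻¹

Solving the coupled first-order balances gives C_R(τ) = [k₁/(k₂−k₁)]·C_{A0}·(e^(−k₁τ) − e^(−k₂τ)).
e^(−k₁τ) = e^(−0.694×3.77) = e^(−2.616) = 0.07307; e^(−k₂τ) = e^(−1.753) = 0.1732.
C_R = 0.694×2.20/(0.465−0.694) × (0.07307−0.1732) = (-6.667)×(-0.1002) = 0.6679 mol·L⁻¹.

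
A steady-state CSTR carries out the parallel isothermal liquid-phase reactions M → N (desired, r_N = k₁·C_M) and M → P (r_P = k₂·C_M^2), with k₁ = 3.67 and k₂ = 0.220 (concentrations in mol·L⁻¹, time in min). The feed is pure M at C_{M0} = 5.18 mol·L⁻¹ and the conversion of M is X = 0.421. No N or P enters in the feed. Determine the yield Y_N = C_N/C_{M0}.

Exit C_M = C_{M0}(1−X) = 5.18×0.579 = 2.999 mol·L⁻¹.
Rates in a CSTR are evaluated at the outlet concentration: r_N = 3.67×2.999 = 11.01, r_P = 0.220×2.999^2 = 1.979.
Fraction of consumed M going to N: r_N/(r_N+r_P) = 0.8476.
C_N = 0.8476·C_{M0}·X = 0.8476×5.18×0.421 = 1.85 mol·L⁻¹; Y_N = C_N/C_{M0} = 0.357.

0.357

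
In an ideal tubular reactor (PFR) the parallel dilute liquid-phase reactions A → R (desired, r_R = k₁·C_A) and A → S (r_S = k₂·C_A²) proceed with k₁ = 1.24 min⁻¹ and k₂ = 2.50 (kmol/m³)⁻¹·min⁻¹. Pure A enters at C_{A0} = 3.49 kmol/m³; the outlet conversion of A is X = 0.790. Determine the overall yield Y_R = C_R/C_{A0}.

0.167

C_A = C_{A0}(1−X) = 0.7329 kmol/m³.
Along a PFR/batch, dC_R/dC_A = −r_R/(r_R+r_S) = −k₁/(k₁+k₂·C_A).
Integrating from C_{A0} to C_A: C_R = (1.24/2.50)·ln[(1.24+2.50·3.49)/(1.24+2.50·0.733)] = 0.4960·ln(9.965/3.072) = 0.5836 kmol/m³.
Y_R = C_R/C_{A0} = 0.5836/3.49 = 0.167.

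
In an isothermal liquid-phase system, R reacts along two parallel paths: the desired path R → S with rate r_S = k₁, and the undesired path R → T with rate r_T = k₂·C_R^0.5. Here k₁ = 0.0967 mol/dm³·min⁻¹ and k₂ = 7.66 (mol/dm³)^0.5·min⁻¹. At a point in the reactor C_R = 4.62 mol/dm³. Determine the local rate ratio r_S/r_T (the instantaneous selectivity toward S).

S_{S/T} = r_S/r_T = (k₁)/(k₂·C_R^0.5) = (k₁/k₂)·C_R^-0.5.
= (0.0967) / (7.66×4.620^0.5) = 0.09670/16.46 = 0.00587.

0.00587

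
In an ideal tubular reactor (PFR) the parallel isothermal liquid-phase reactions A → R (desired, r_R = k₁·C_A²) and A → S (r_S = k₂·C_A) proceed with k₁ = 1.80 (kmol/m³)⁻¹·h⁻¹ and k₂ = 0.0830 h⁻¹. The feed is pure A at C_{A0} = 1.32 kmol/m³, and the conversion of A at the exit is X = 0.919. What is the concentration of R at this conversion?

C_A = C_{A0}(1−X) = 0.1069 kmol/m³.
Along a PFR/batch, dC_S/dC_A = −r_S/(r_R+r_S) = −k₂/(k₂+k₁·C_A).
Integrating from C_{A0} to C_A: C_S = (0.0830/1.80)·ln[(0.0830+1.80·1.32)/(0.0830+1.80·0.107)] = 0.04611·ln(2.459/0.2755) = 0.1009 kmol/m³.
Then C_R = (C_{A0}−C_A) − C_S = 1.213 − 0.1009 = 1.112 kmol/m³.

1.11 kmol/m³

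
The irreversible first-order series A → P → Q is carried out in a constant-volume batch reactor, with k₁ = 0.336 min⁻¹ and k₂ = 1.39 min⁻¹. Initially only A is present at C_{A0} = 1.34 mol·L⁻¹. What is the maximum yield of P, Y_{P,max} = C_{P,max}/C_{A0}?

0.154

At the optimum, C_{P,max}/C_{A0} = (k₁/k₂)^[k₂/(k₂−k₁)].
= (0.336/1.39)^(1.39/(1.39−0.336)) = (0.2417)^(1.319) = 0.1537.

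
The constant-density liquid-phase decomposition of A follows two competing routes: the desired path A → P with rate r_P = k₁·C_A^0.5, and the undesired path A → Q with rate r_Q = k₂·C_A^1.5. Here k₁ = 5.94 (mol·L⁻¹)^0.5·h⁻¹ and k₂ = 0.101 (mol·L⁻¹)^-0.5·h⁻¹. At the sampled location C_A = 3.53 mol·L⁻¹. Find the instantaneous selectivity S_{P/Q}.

16.7

S_{P/Q} = r_P/r_Q = (k₁·C_A^0.5)/(k₂·C_A^1.5) = (k₁/k₂)·C_A⁻¹.
= (5.94×3.530^0.5) / (0.101×3.530^1.5) = 11.16/0.6699 = 16.7.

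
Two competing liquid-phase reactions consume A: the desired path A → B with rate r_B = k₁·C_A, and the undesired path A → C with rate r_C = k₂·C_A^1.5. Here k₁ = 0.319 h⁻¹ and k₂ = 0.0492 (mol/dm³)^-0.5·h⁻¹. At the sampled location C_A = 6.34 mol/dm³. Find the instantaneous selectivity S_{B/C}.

S_{B/C} = r_B/r_C = (k₁·C_A)/(k₂·C_A^1.5) = (k₁/k₂)·C_A^-0.5.
= (0.319×6.340) / (0.0492×6.340^1.5) = 2.022/0.7854 = 2.58.
The undesired path is higher order in A, so low C_A (CSTR or dilute feed) favours B.

2.58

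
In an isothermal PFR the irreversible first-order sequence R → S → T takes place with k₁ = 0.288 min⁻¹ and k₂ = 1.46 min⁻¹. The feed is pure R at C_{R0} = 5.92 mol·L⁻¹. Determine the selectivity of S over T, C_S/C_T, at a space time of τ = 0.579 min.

2.00

The intermediate concentration in a first-order A→B→C sequence is C_S = k₁C_{R0}(e^(−k₁τ) − e^(−k₂τ))/(k₂−k₁).
e^(−k₁τ) = e^(−0.288×0.579) = e^(−0.1668) = 0.8464; e^(−k₂τ) = e^(−0.8453) = 0.4294.
C_S = 0.288×5.92/(1.46−0.288) × (0.8464−0.4294) = 1.455×0.4170 = 0.6066 mol·L⁻¹.
C_R = C_{R0}e^(−k₁τ) = 5.011 mol·L⁻¹, so C_T = C_{R0}−C_R−C_S = 0.3026 mol·L⁻¹; C_S/C_T = 2.00.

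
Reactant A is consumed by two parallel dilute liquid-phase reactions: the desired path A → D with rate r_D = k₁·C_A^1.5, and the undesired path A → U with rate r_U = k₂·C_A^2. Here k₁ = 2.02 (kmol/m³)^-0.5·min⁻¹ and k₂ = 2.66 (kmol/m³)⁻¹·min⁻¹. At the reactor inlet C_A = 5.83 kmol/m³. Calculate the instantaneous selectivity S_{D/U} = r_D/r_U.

0.315

S_{D/U} = r_D/r_U = (k₁·C_A^1.5)/(k₂·C_A^2) = (k₁/k₂)·C_A^-0.5.
= (2.02×5.830^1.5) / (2.66×5.830^2) = 28.44/90.41 = 0.315.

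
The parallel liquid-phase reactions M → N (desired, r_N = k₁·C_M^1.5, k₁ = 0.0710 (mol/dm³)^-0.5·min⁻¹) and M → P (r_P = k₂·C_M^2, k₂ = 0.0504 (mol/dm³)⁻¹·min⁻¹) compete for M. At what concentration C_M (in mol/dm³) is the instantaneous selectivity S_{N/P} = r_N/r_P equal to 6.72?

0.0439 mol/dm³

S_{N/P} = (k₁/k₂)·C_M^-0.5 ⇒ C_M = (S·k₂/k₁)^(-2).
= (6.72×0.0504/0.0710)^(-2) = (4.770)^(-2) = 0.0439 mol/dm³.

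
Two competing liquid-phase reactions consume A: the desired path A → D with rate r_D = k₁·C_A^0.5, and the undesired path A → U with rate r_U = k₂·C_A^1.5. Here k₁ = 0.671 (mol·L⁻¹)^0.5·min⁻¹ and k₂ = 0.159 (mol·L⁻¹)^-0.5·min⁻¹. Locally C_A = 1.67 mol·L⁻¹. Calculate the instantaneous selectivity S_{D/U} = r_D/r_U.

2.53

S_{D/U} = r_D/r_U = (k₁·C_A^0.5)/(k₂·C_A^1.5) = (k₁/k₂)·C_A⁻¹.
= (0.671×1.670^0.5) / (0.159×1.670^1.5) = 0.8671/0.3431 = 2.53.
The undesired path is higher order in A, so low C_A (CSTR or dilute feed) favours D.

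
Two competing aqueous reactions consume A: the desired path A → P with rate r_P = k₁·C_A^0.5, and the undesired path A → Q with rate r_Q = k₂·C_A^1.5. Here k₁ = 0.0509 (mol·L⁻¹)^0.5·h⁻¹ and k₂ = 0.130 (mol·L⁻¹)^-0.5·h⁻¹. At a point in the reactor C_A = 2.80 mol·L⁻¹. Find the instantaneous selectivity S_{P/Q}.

S_{P/Q} = r_P/r_Q = (k₁·C_A^0.5)/(k₂·C_A^1.5) = (k₁/k₂)·C_A⁻¹.
= (0.0509×2.800^0.5) / (0.130×2.800^1.5) = 0.08517/0.6091 = 0.140.
The undesired path is higher order in A, so low C_A (CSTR or dilute feed) favours P.

0.140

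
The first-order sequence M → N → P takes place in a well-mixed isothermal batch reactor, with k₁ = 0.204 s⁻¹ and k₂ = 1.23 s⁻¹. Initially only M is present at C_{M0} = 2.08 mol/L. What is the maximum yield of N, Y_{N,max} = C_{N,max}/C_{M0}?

For a first-order series the maximum intermediate yield is C_{N,max}/C_{M0} = (k₁/k₂)^[k₂/(k₂−k₁)].
= (0.204/1.23)^(1.23/(1.23−0.204)) = (0.1659)^(1.199) = 0.1160.

0.116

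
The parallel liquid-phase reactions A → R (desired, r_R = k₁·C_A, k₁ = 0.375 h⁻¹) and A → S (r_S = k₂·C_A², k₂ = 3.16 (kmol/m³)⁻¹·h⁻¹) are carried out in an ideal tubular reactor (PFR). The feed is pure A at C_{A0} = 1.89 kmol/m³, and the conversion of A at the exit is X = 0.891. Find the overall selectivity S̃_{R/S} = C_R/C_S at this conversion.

C_A = C_{A0}(1−X) = 0.2060 kmol/m³.
Along a PFR/batch, dC_R/dC_A = −r_R/(r_R+r_S) = −k₁/(k₁+k₂·C_A).
Integrating from C_{A0} to C_A: C_R = (0.375/3.16)·ln[(0.375+3.16·1.89)/(0.375+3.16·0.206)] = 0.1187·ln(6.347/1.026) = 0.2163 kmol/m³.
C_S = (C_{A0}−C_A)−C_R = 1.468 kmol/m³; S̃_{R/S} = 0.2163/1.468 = 0.147.

0.147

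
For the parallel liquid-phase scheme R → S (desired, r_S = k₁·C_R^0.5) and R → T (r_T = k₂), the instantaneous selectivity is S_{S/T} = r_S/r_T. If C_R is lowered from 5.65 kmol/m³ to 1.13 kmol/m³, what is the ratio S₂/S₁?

S_{S/T} = (k₁/k₂)·C_R^0.5, so S₂/S₁ = (C_{R,2}/C_{R,1})^0.5.
= (1.13/5.65)^0.5 = (0.2000)^0.5 = 0.447.

0.447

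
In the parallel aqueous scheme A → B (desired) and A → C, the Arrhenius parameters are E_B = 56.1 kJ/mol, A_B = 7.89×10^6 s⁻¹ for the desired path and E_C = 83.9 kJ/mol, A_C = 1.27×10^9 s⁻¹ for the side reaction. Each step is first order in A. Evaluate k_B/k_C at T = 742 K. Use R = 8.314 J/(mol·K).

With equal orders, S_{B/C} = k_B/k_C = (A_B/A_C)·exp[(E_C−E_B)/(RT)].
(E_C−E_B)/(RT) = (83.9−56.1)×10³/(8.314×742) = 27800/6169 = 4.506.
k_B/k_C = (7.89×10^6/1.27×10^9)·exp(4.506) = 0.006213 × 90.60 = 0.563.
Since E_B < E_C, lowering the temperature improves selectivity toward B.

0.563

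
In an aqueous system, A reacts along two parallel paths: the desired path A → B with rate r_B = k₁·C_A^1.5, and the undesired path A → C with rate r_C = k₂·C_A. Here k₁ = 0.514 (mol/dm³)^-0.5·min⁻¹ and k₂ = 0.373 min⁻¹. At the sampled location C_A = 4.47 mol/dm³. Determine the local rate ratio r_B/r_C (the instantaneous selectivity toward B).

2.91

S_{B/C} = r_B/r_C = (k₁·C_A^1.5)/(k₂·C_A) = (k₁/k₂)·C_A^0.5.
= (0.514×4.470^1.5) / (0.373×4.470) = 4.858/1.667 = 2.91.
Since the desired path is higher order in A, keeping C_A high (PFR or concentrated feed) favours B.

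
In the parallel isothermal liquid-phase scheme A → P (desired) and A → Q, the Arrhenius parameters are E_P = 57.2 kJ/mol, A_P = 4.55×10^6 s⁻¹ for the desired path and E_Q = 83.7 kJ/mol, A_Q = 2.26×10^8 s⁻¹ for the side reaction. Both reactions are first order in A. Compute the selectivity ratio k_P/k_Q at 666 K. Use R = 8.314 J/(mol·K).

Since both paths have the same order in A, the concentration cancels and S_{P/Q} = k_P/k_Q = (A_P/A_Q)·exp[(E_Q−E_P)/(RT)].
(E_Q−E_P)/(RT) = (83.7−57.2)×10³/(8.314×666) = 26500/5537 = 4.786.
k_P/k_Q = (4.55×10^6/2.26×10^8)·exp(4.786) = 0.02013 × 119.8 = 2.41.

2.41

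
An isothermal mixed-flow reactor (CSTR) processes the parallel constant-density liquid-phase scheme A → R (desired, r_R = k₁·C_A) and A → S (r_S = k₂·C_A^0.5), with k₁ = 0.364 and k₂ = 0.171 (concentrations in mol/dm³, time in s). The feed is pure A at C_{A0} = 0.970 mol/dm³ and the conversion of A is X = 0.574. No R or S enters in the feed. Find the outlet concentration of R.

0.322 mol/dm³

Exit C_A = C_{A0}(1−X) = 0.970×0.426 = 0.4132 mol/dm³.
A CSTR operates uniformly at the exit composition, giving r_R = 0.1504 and r_S = 0.1099 (each k·C_A^n at C_A = 0.4132).
Fraction of consumed A going to R: r_R/(r_R+r_S) = 0.5778.
C_R = 0.5778·C_{A0}·X = 0.5778×0.970×0.574 = 0.322 mol/dm³.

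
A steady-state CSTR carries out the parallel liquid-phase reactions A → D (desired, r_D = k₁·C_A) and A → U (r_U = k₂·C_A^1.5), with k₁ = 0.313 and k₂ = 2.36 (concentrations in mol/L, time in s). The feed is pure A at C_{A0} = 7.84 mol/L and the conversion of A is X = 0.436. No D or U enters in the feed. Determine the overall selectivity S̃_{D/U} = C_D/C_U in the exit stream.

0.0631

Exit C_A = C_{A0}(1−X) = 7.84×0.564 = 4.422 mol/L.
In a CSTR the entire volume is at exit conditions, so r_D = 0.313×4.422 = 1.384 and r_U = 2.36×4.422^1.5 = 21.94.
Overall selectivity = C_D/C_U = r_Dτ/(r_Uτ) = r_D/r_U = 0.0631.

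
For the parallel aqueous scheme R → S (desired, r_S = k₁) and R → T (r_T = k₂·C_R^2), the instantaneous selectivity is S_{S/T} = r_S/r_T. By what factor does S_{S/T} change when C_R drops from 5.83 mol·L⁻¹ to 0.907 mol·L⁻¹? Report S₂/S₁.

41.3

S_{S/T} = (k₁/k₂)·C_R^-2, so S₂/S₁ = (C_{R,2}/C_{R,1})^-2.
= (0.907/5.83)^(-2) = (0.1556)^(-2) = 41.3.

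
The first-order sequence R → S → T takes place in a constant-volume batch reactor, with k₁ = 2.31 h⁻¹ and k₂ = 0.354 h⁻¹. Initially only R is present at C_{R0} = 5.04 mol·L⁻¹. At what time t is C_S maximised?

0.959 h

Setting dC_S/dt = 0 gives t_opt = ln(k₂/k₁)/(k₂−k₁).
= ln(0.354/2.31)/(0.354−2.31) = ln(0.1532)/-1.956 = -1.876/-1.956 = 0.959 h.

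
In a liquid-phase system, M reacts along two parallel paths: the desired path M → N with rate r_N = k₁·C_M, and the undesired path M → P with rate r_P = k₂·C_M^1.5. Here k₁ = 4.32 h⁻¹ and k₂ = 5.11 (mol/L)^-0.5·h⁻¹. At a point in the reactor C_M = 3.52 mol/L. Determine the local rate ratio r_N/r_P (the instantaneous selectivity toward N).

0.451

S_{N/P} = r_N/r_P = (k₁·C_M)/(k₂·C_M^1.5) = (k₁/k₂)·C_M^-0.5.
= (4.32×3.520) / (5.11×3.520^1.5) = 15.21/33.75 = 0.451.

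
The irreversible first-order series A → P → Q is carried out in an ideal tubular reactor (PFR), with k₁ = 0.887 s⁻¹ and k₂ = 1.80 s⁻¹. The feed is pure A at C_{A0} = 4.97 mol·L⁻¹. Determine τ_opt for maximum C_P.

For first-order series the maximum of C_P occurs at τ_opt = ln(k₂/k₁)/(k₂−k₁).
= ln(1.80/0.887)/(1.80−0.887) = ln(2.029)/0.9130 = 0.7077/0.9130 = 0.775 s.

0.775 s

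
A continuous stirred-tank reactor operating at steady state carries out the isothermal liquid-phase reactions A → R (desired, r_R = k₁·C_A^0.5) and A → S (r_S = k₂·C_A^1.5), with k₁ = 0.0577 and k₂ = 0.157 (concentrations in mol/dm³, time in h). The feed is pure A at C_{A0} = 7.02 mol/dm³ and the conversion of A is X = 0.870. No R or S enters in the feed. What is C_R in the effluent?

Exit C_A = C_{A0}(1−X) = 7.02×0.130 = 0.9126 mol/dm³.
A CSTR operates uniformly at the exit composition, giving r_R = 0.05512 and r_S = 0.1369 (each k·C_A^n at C_A = 0.9126).
Fraction of consumed A going to R: r_R/(r_R+r_S) = 0.2871.
C_R = 0.2871·C_{A0}·X = 0.2871×7.02×0.870 = 1.75 mol/dm³.

1.75 mol/dm³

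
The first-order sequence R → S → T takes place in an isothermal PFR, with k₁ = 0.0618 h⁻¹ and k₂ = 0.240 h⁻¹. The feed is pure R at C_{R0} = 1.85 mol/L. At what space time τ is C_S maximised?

7.61 h

Setting dC_S/dτ = 0 gives τ_opt = ln(k₂/k₁)/(k₂−k₁).
= ln(0.240/0.0618)/(0.240−0.0618) = ln(3.883)/0.1782 = 1.357/0.1782 = 7.61 h.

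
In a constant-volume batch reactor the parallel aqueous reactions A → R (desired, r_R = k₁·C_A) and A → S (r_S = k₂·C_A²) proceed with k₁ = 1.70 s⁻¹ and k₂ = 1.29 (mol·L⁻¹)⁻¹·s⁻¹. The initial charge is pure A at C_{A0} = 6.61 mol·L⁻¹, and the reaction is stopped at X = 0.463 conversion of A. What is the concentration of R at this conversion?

C_A = C_{A0}(1−X) = 3.550 mol·L⁻¹.
Along a PFR/batch, dC_R/dC_A = −r_R/(r_R+r_S) = −k₁/(k₁+k₂·C_A).
Integrating from C_{A0} to C_A: C_R = (1.70/1.29)·ln[(1.70+1.29·6.61)/(1.70+1.29·3.55)] = 1.318·ln(10.23/6.279) = 0.6429 mol·L⁻¹.

0.643 mol·L⁻¹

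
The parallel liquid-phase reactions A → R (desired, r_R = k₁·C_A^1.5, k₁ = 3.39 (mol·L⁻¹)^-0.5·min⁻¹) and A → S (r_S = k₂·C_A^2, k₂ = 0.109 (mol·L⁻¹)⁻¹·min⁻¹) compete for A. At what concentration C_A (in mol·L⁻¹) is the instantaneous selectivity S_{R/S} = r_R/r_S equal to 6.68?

S_{R/S} = (k₁/k₂)·C_A^-0.5 ⇒ C_A = (S·k₂/k₁)^(-2).
= (6.68×0.109/3.39)^(-2) = (0.2148)^(-2) = 21.7 mol·L⁻¹.

21.7 mol·L⁻¹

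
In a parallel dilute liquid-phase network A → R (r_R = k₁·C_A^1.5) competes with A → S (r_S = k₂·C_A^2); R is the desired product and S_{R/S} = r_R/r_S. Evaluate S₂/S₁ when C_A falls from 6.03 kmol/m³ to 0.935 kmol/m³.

S_{R/S} = (k₁/k₂)·C_A^-0.5, so S₂/S₁ = (C_{A,2}/C_{A,1})^-0.5.
= (0.935/6.03)^(-0.5) = (0.1551)^(-0.5) = 2.54.
Selectivity toward R rises as C_A falls — low-concentration operation is favoured.

2.54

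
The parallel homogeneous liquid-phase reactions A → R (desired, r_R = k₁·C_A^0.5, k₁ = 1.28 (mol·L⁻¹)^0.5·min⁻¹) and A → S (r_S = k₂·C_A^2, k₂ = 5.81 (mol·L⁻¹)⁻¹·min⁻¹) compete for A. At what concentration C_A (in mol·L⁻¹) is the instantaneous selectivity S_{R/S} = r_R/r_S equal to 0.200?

S_{R/S} = (k₁/k₂)·C_A^-1.5 ⇒ C_A = (S·k₂/k₁)^(1/(-1.5)).
= (0.200×5.81/1.28)^(-0.6667) = (0.9078)^(-0.6667) = 1.07 mol·L⁻¹.

1.07 mol·L⁻¹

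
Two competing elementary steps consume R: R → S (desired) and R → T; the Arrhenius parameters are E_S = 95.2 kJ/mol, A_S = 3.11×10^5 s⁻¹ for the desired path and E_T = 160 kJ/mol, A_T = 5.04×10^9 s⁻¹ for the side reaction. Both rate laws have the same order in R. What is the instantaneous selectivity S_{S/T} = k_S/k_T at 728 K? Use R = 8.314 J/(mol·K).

2.75

k_S/k_T = (A_S/A_T)·exp[−(E_S−E_T)/(RT)] = (A_S/A_T)·exp[(E_T−E_S)/(RT)].
(E_T−E_S)/(RT) = (160−95.2)×10³/(8.314×728) = 64800/6053 = 10.71.
k_S/k_T = (3.11×10^5/5.04×10^9)·exp(10.71) = 6.171×10^-5 × 44630 = 2.75.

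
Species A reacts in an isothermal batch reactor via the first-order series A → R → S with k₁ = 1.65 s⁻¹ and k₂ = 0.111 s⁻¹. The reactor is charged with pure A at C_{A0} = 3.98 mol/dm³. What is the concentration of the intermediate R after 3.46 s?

2.89 mol/dm³

Solving the coupled first-order balances gives C_R(t) = [k₁/(k₂−k₁)]·C_{A0}·(e^(−k₁t) − e^(−k₂t)).
e^(−k₁t) = e^(−1.65×3.46) = e^(−5.709) = 0.003316; e^(−k₂t) = e^(−0.3841) = 0.6811.
C_R = 1.65×3.98/(0.111−1.65) × (0.003316−0.6811) = (-4.267)×(-0.6778) = 2.892 mol/dm³.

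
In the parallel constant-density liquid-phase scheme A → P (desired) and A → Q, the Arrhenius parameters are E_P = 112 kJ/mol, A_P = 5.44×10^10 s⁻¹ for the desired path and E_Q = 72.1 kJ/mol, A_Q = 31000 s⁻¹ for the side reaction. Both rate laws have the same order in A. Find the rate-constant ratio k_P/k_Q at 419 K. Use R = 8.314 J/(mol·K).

Since both paths have the same order in A, the concentration cancels and S_{P/Q} = k_P/k_Q = (A_P/A_Q)·exp[(E_Q−E_P)/(RT)].
(E_Q−E_P)/(RT) = (72.1−112)×10³/(8.314×419) = -39900/3484 = -11.45.
k_P/k_Q = (5.44×10^10/31000)·exp(-11.45) = 1.755×10^6 × 1.061×10^-5 = 18.6.

18.6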